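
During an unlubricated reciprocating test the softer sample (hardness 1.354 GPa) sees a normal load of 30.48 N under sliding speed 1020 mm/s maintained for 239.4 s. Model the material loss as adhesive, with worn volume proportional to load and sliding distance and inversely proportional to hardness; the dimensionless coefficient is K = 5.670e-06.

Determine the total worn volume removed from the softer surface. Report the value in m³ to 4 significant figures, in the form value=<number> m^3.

value=3.117e-11 m^3

The intermediates appear rounded. Each operation maintains full precision, and rounded once at the end to 4 significant figures.
Sliding speed v = 1020 mm/s = 1.020 m/s. Total distance L = v·t = 1.020 m/s × 239.4 s = 244.2 m.
Hardness H = 1.354 GPa = 1.354e+09 Pa.
Expressed in SI base units: W = 30.48 N, H = 1.354e+09 Pa, K = 5.670e-06.
Archard volume V = K·W·L/H = 5.670e-06 · 30.48 · 244.2 / 1.354e+09 = 3.117e-11 m³.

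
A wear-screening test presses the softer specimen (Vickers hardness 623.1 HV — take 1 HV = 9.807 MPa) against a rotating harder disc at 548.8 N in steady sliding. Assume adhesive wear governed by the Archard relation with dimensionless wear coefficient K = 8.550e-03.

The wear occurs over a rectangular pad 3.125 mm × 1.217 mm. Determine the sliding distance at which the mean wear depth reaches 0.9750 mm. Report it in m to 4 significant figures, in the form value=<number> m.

value=4.829 m

Displayed values are rounded — the algebra maintains full precision. Rounded just once to four significant figures.
Convert: Hardness H = 623.1 HV × 9.807 MPa/HV = 6111 MPa = 6.111e+09 Pa.
Convert: Pad sides 3.125 mm × 1.217 mm = 0.003125 m × 0.001217 m. Contact area A = 0.003125 m × 0.001217 m = 3.803e-06 m².
Convert: Depth limit h_lim = 0.9750 mm = 9.750e-04 m.
SI base units throughout: W = 548.8 N, H = 6.111e+09 Pa, K = 8.550e-03.
Allowed volume V_lim = h_lim·A = 9.750e-04 · 3.803e-06 = 3.708e-09 m³.
So the life L = V_lim·H/(K·W) = 3.708e-09 · 6.111e+09 / (8.550e-03 · 548.8) = 4.829 m.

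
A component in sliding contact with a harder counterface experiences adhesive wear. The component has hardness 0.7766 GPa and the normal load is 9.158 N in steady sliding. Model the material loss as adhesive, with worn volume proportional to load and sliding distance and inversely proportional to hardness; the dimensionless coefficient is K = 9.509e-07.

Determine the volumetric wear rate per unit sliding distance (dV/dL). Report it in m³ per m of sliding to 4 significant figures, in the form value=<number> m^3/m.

value=1.121e-14 m^3/m

Intermediates are displayed rounded. Every step carries full float precision; rounded once at the end, at 4 significant digits.
Convert: Hardness H = 0.7766 GPa = 7.766e+08 Pa.
SI base units throughout: W = 9.158 N, H = 7.766e+08 Pa, K = 9.509e-07.
Wear rate dV/dL = K·W/H (independent of L): 9.509e-07 · 9.158 / 7.766e+08 = 1.121e-14 m³/m.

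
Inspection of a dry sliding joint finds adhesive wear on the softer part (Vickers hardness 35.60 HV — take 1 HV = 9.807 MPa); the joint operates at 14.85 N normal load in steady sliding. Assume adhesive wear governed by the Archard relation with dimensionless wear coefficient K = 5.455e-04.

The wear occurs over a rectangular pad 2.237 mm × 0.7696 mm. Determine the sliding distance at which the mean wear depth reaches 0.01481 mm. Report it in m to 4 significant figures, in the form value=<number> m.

The intermediates are shown rounded — the algebra keeps exact precision — a lone final rounding: 4 significant digits.
Hardness H = 35.60 HV × 9.807 MPa/HV = 349.1 MPa = 3.491e+08 Pa.
Pad sides 2.237 mm × 0.7696 mm = 2.237e-03 m × 7.696e-04 m. Contact area A = 2.237e-03 m × 7.696e-04 m = 1.722e-06 m².
Depth limit h_lim = 0.01481 mm = 1.481e-05 m.
Expressed in SI base units: W = 14.85 N, H = 3.491e+08 Pa, K = 5.455e-04.
Permissible volume V_lim = h_lim·A = 1.481e-05 · 1.722e-06 = 2.550e-11 m³.
Inverting, life L = V_lim·H/(K·W) = 2.550e-11 · 3.491e+08 / (5.455e-04 · 14.85) = 1.099 m.

value=1.099 m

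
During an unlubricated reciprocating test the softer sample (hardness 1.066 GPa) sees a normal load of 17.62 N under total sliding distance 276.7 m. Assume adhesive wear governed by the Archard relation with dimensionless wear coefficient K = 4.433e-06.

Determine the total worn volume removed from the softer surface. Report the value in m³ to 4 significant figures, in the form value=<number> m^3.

All arithmetic maintains full precision; intermediate values are displayed rounded; a single final rounding: 4 significant figures.
Hardness H = 1.066 GPa = 1.066e+09 Pa.
As SI base values: W = 17.62 N, H = 1.066e+09 Pa, K = 4.433e-06.
Archard volume V = K·W·L/H = 4.433e-06 · 17.62 · 276.7 / 1.066e+09 = 2.027e-11 m³.

value=2.027e-11 m^3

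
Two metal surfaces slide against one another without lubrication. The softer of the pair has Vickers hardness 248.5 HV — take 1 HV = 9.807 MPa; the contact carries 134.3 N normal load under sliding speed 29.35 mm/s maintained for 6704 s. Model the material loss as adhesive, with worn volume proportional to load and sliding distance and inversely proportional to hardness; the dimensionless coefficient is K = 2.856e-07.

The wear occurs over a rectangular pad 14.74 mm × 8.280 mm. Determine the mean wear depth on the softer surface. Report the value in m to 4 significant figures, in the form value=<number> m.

The computation carries exact precision — intermediates are shown rounded, and one final rounding, at 4 significant figures.
Sliding speed v = 29.35 mm/s = 0.02935 m/s. Sliding distance L = v·t = 0.02935 m/s × 6704 s = 196.8 m.
Hardness H = 248.5 HV × 9.807 MPa/HV = 2437 MPa = 2.437e+09 Pa.
Pad sides 14.74 mm × 8.280 mm = 0.01474 m × 0.008280 m. Contact area A = 0.01474 m × 0.008280 m = 1.220e-04 m².
SI base units throughout: W = 134.3 N, H = 2.437e+09 Pa, K = 2.856e-07.
Worn volume V = K·W·L/H = 2.856e-07 · 134.3 · 196.8 / 2.437e+09 = 3.097e-12 m³.
Wear depth h = V/A = 3.097e-12 / 1.220e-04 = 2.537e-08 m.

value=2.537e-08 m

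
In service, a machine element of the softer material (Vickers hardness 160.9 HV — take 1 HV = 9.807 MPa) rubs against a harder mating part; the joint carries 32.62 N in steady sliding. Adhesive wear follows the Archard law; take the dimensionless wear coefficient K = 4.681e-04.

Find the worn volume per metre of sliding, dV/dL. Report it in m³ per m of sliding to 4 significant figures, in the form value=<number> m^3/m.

All working math carries full precision, and displayed values are rounded — a lone final rounding: 4 significant digits.
Convert: Hardness H = 160.9 HV × 9.807 MPa/HV = 1578 MPa = 1.578e+09 Pa.
Collected in SI base units: W = 32.62 N, H = 1.578e+09 Pa, K = 4.681e-04.
The wear rate dV/dL = K·W/H, so: 4.681e-04 · 32.62 / 1.578e+09 = 9.677e-12 m³/m.

value=9.677e-12 m^3/m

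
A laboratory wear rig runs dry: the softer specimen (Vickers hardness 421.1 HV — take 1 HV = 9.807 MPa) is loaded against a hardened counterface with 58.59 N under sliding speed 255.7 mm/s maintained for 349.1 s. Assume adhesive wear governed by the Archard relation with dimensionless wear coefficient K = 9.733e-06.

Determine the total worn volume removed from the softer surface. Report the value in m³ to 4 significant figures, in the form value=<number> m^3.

value=1.233e-11 m^3

The intermediates appear rounded — the algebra carries full float precision, and rounded once at the end to 4 significant figures.
Convert: Sliding speed v = 255.7 mm/s = 0.2557 m/s. Path length L = v·t = 0.2557 m/s × 349.1 s = 89.26 m.
Convert: Hardness H = 421.1 HV × 9.807 MPa/HV = 4130 MPa = 4.130e+09 Pa.
Expressed in SI base units: W = 58.59 N, H = 4.130e+09 Pa, K = 9.733e-06.
Archard relation: V = K·W·L/H = 9.733e-06 · 58.59 · 89.26 / 4.130e+09 = 1.233e-11 m³.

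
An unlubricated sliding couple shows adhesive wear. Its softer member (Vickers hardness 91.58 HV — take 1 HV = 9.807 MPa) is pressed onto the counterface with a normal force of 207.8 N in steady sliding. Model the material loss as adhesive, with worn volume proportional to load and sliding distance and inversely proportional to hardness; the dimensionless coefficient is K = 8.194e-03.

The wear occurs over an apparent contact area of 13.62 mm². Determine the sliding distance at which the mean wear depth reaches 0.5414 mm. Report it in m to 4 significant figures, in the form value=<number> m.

value=3.889 m

Every step runs at exact precision; intermediates are displayed rounded; rounded once at the end to four significant digits.
Convert: Hardness H = 91.58 HV × 9.807 MPa/HV = 898.1 MPa = 8.981e+08 Pa.
Convert: Contact area A = 13.62 mm² = 1.362e-05 m².
Convert: Depth limit h_lim = 0.5414 mm = 5.414e-04 m.
In SI base units, W = 207.8 N, H = 8.981e+08 Pa, K = 8.194e-03.
Volume at the limit: V_lim = h_lim·A = 5.414e-04 · 1.362e-05 = 7.374e-09 m³.
Inverting, life L = V_lim·H/(K·W) = 7.374e-09 · 8.981e+08 / (8.194e-03 · 207.8) = 3.889 m.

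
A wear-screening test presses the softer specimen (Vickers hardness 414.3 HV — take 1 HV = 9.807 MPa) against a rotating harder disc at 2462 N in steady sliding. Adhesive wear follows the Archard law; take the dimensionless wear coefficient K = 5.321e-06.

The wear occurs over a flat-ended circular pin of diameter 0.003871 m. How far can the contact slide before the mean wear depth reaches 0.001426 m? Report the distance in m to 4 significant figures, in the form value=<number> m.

value=5205 m

The intermediates appear rounded. The algebra maintains exact precision, and one final rounding: four significant digits.
Convert: Hardness H = 414.3 HV × 9.807 MPa/HV = 4063 MPa = 4.063e+09 Pa.
Convert: Contact area A = π·d²/4 = π·(0.003871 m)²/4 = 1.177e-05 m².
Working in SI base units: W = 2462 N, H = 4.063e+09 Pa, K = 5.321e-06.
Volume at the limit: V_lim = h_lim·A = 0.001426 · 1.177e-05 = 1.678e-08 m³.
Inverting, life L = V_lim·H/(K·W) = 1.678e-08 · 4.063e+09 / (5.321e-06 · 2462) = 5205 m.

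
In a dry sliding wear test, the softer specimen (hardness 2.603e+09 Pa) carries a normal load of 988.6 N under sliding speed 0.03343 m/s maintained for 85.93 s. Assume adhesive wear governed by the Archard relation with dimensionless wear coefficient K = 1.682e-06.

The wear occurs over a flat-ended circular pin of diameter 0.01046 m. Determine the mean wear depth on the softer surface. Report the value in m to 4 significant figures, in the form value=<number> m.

Intermediates are displayed rounded — the algebra holds full precision, and one last rounding: four significant figures.
Sliding distance L = v·t = 0.03343 m/s × 85.93 s = 2.873 m.
Contact area A = π·d²/4 = π·(0.01046 m)²/4 = 8.593e-05 m².
Expressed in SI base units: W = 988.6 N, H = 2.603e+09 Pa, K = 1.682e-06.
Wear volume V = K·W·L/H = 1.682e-06 · 988.6 · 2.873 / 2.603e+09 = 1.835e-12 m³.
Mean depth h = V/A = 1.835e-12 / 8.593e-05 = 2.136e-08 m.

value=2.136e-08 m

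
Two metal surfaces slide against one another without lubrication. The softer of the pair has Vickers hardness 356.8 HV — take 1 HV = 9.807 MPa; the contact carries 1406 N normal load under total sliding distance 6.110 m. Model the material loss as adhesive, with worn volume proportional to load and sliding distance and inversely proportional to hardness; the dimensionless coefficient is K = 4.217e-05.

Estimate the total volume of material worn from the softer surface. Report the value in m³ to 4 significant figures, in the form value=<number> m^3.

value=1.035e-10 m^3

Quoted intermediates are rounded; all working math runs at full float precision; one final rounding, at four significant figures.
Convert: Hardness H = 356.8 HV × 9.807 MPa/HV = 3499 MPa = 3.499e+09 Pa.
SI base units throughout: W = 1406 N, H = 3.499e+09 Pa, K = 4.217e-05.
Volume removed: V = K·W·L/H = 4.217e-05 · 1406 · 6.110 / 3.499e+09 = 1.035e-10 m³.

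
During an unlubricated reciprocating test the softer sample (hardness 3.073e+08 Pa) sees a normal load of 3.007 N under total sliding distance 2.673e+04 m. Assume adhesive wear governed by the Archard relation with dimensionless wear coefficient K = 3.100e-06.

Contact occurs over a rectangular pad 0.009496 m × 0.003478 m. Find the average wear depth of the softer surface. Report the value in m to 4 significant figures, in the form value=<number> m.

value=2.455e-05 m

Each operation carries exact precision. The intermediates are printed rounded; one final rounding, at four significant digits.
Convert: Contact area A = 0.009496 m × 0.003478 m = 3.303e-05 m².
In SI base units: W = 3.007 N, H = 3.073e+08 Pa, K = 3.100e-06.
Volume removed: V = K·W·L/H = 3.100e-06 · 3.007 · 2.673e+04 / 3.073e+08 = 8.108e-10 m³.
Average depth h = V/A = 8.108e-10 / 3.303e-05 = 2.455e-05 m.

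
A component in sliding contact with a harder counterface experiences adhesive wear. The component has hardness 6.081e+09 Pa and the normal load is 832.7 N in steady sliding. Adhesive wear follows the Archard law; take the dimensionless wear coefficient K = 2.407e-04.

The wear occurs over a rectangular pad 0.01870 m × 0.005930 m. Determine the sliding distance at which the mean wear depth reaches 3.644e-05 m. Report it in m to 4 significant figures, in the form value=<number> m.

value=122.6 m

The computation runs at exact precision — the intermediates appear rounded; rounded just once: 4 significant figures.
Convert: Contact area A = 0.01870 m × 0.005930 m = 1.109e-04 m².
Restated in SI base units: W = 832.7 N, H = 6.081e+09 Pa, K = 2.407e-04.
Volume at the limit: V_lim = h_lim·A = 3.644e-05 · 1.109e-04 = 4.041e-09 m³.
Life L = V_lim·H/(K·W) = 4.041e-09 · 6.081e+09 / (2.407e-04 · 832.7) = 122.6 m.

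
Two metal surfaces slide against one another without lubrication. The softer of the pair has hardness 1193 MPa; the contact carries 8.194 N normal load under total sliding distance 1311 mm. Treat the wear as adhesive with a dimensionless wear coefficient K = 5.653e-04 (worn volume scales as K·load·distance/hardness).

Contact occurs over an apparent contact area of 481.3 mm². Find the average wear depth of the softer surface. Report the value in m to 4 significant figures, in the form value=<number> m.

value=1.058e-08 m

All working math keeps full float precision. Intermediates are shown rounded; one last rounding: 4 significant figures.
Convert: Total distance L = 1311 mm = 1.311 m.
Convert: Hardness H = 1193 MPa = 1.193e+09 Pa.
Convert: Contact area A = 481.3 mm² = 4.813e-04 m².
Expressed in SI base units: W = 8.194 N, H = 1.193e+09 Pa, K = 5.653e-04.
Volume removed: V = K·W·L/H = 5.653e-04 · 8.194 · 1.311 / 1.193e+09 = 5.090e-12 m³.
Mean depth h = V/A = 5.090e-12 / 4.813e-04 = 1.058e-08 m.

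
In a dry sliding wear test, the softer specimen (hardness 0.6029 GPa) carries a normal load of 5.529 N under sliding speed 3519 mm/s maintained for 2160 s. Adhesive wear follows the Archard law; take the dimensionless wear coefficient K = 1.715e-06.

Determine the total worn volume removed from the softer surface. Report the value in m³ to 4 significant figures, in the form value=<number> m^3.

value=1.195e-10 m^3

Intermediate values are displayed rounded; all arithmetic maintains full float precision; a single final rounding, at 4 significant figures.
Sliding speed v = 3519 mm/s = 3.519 m/s. Distance L = v·t = 3.519 m/s × 2160 s = 7601 m.
Hardness H = 0.6029 GPa = 6.029e+08 Pa.
As SI base values: W = 5.529 N, H = 6.029e+08 Pa, K = 1.715e-06.
Apply Archard: V = K·W·L/H = 1.715e-06 · 5.529 · 7601 / 6.029e+08 = 1.195e-10 m³.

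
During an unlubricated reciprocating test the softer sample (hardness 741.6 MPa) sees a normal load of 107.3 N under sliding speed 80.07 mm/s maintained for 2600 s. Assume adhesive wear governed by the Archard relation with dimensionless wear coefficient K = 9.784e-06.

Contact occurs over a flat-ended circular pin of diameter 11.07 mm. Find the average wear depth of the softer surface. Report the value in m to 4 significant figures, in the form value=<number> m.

Intermediate values are shown rounded; every step carries full precision — a lone final rounding to four significant digits.
Sliding speed v = 80.07 mm/s = 0.08007 m/s. Distance covered L = v·t = 0.08007 m/s × 2600 s = 208.2 m.
Hardness H = 741.6 MPa = 7.416e+08 Pa.
Pin diameter d = 11.07 mm = 0.01107 m. Contact area A = π·d²/4 = π·(0.01107 m)²/4 = 9.625e-05 m².
In SI base units: W = 107.3 N, H = 7.416e+08 Pa, K = 9.784e-06.
The Archard volume V = K·W·L/H = 9.784e-06 · 107.3 · 208.2 / 7.416e+08 = 2.947e-10 m³.
Depth of wear h = V/A = 2.947e-10 / 9.625e-05 = 3.062e-06 m.

value=3.062e-06 m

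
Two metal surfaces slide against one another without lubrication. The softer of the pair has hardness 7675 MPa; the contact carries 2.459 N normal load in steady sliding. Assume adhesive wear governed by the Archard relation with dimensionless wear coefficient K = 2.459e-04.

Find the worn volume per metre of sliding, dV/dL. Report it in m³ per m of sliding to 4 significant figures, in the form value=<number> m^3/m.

The computation runs at full float precision; intermediates are shown rounded. Rounded once at the end, at four significant digits.
Hardness H = 7675 MPa = 7.675e+09 Pa.
Expressed in SI base units: W = 2.459 N, H = 7.675e+09 Pa, K = 2.459e-04.
Sliding wear rate dV/dL = K·W/H, per unit distance: 2.459e-04 · 2.459 / 7.675e+09 = 7.878e-14 m³/m.

value=7.878e-14 m^3/m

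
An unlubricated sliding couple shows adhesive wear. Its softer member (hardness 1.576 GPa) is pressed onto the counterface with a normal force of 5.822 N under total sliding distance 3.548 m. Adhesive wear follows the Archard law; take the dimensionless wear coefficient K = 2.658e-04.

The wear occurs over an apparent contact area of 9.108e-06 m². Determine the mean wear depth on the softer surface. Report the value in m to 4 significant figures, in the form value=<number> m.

value=3.825e-07 m

The intermediates are displayed rounded — each operation holds full precision — rounded just once to four significant figures.
Convert: Hardness H = 1.576 GPa = 1.576e+09 Pa.
Collected in SI base units: W = 5.822 N, H = 1.576e+09 Pa, K = 2.658e-04.
The Archard volume V = K·W·L/H = 2.658e-04 · 5.822 · 3.548 / 1.576e+09 = 3.484e-12 m³.
Wear depth h = V/A = 3.484e-12 / 9.108e-06 = 3.825e-07 m.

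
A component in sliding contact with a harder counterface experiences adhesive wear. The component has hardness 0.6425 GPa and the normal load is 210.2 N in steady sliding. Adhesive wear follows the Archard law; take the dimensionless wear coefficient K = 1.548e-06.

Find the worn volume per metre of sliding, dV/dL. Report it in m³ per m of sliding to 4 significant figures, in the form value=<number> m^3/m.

value=5.064e-13 m^3/m

Every step holds exact precision — intermediate values are shown rounded, and rounded just once: 4 significant figures.
Hardness H = 0.6425 GPa = 6.425e+08 Pa.
As SI base values: W = 210.2 N, H = 6.425e+08 Pa, K = 1.548e-06.
Volumetric rate dV/dL = K·W/H, so: 1.548e-06 · 210.2 / 6.425e+08 = 5.064e-13 m³/m.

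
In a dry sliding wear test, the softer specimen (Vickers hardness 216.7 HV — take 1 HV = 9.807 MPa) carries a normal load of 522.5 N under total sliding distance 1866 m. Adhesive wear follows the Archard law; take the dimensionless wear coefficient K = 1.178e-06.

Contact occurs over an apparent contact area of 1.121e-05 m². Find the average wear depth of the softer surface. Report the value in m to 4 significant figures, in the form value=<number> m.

value=4.821e-05 m

All working math carries full float precision. Printed values are rounded — rounded just once, at four significant figures.
Hardness H = 216.7 HV × 9.807 MPa/HV = 2125 MPa = 2.125e+09 Pa.
Collected in SI base units: W = 522.5 N, H = 2.125e+09 Pa, K = 1.178e-06.
Archard volume V = K·W·L/H = 1.178e-06 · 522.5 · 1866 / 2.125e+09 = 5.404e-10 m³.
Depth h = V/A = 5.404e-10 / 1.121e-05 = 4.821e-05 m.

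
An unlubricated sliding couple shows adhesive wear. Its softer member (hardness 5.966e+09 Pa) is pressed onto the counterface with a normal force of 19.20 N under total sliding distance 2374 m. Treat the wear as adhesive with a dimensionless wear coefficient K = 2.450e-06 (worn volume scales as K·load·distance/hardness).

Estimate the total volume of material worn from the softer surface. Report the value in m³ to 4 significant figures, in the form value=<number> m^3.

Intermediate values are shown rounded. Every step keeps full precision, and one last rounding to 4 significant digits.
In SI base units, W = 19.20 N, H = 5.966e+09 Pa, K = 2.450e-06.
Archard relation: V = K·W·L/H = 2.450e-06 · 19.20 · 2374 / 5.966e+09 = 1.872e-11 m³.

value=1.872e-11 m^3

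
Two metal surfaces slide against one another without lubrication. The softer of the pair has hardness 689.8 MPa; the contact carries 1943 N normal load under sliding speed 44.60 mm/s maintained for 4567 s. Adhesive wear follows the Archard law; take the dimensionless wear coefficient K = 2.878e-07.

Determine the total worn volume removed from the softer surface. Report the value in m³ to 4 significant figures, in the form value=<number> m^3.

value=1.651e-10 m^3

All working math runs at full float precision — intermediates appear rounded; a single final rounding to 4 significant figures.
Convert: Sliding speed v = 44.60 mm/s = 0.04460 m/s. Distance covered L = v·t = 0.04460 m/s × 4567 s = 203.7 m.
Convert: Hardness H = 689.8 MPa = 6.898e+08 Pa.
In SI base units: W = 1943 N, H = 6.898e+08 Pa, K = 2.878e-07.
Volume removed: V = K·W·L/H = 2.878e-07 · 1943 · 203.7 / 6.898e+08 = 1.651e-10 m³.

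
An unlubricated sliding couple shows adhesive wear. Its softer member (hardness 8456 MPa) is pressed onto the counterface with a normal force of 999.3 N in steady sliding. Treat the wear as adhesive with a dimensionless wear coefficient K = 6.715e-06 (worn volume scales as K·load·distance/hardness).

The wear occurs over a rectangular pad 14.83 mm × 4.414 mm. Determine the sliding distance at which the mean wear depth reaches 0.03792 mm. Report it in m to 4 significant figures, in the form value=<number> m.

value=3128 m

Shown intermediates are rounded, and the algebra keeps exact precision — rounded just once: 4 significant digits.
Convert: Hardness H = 8456 MPa = 8.456e+09 Pa.
Convert: Pad sides 14.83 mm × 4.414 mm = 0.01483 m × 0.004414 m. Contact area A = 0.01483 m × 0.004414 m = 6.546e-05 m².
Convert: Depth limit h_lim = 0.03792 mm = 3.792e-05 m.
Collected in SI base units: W = 999.3 N, H = 8.456e+09 Pa, K = 6.715e-06.
Volume at the limit: V_lim = h_lim·A = 3.792e-05 · 6.546e-05 = 2.482e-09 m³.
So the life L = V_lim·H/(K·W) = 2.482e-09 · 8.456e+09 / (6.715e-06 · 999.3) = 3128 m.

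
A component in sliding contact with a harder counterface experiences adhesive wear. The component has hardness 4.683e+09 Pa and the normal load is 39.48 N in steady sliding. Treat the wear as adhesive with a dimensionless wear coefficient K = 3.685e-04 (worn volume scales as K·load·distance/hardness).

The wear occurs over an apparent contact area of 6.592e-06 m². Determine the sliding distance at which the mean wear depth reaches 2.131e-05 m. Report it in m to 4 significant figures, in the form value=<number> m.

value=45.22 m

The intermediates are shown rounded — the algebra maintains full float precision, and one final rounding: 4 significant figures.
As SI base values: W = 39.48 N, H = 4.683e+09 Pa, K = 3.685e-04.
Wearable volume V_lim = h_lim·A = 2.131e-05 · 6.592e-06 = 1.405e-10 m³.
Thus life L = V_lim·H/(K·W) = 1.405e-10 · 4.683e+09 / (3.685e-04 · 39.48) = 45.22 m.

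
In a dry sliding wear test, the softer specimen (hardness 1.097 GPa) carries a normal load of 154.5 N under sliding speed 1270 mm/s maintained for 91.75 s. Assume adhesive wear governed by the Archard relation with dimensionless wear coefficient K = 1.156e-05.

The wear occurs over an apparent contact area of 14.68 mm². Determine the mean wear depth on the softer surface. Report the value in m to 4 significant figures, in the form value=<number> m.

Intermediate values are printed rounded. All working math runs at full precision; one final rounding, at four significant figures.
Convert: Sliding speed v = 1270 mm/s = 1.270 m/s. Distance L = v·t = 1.270 m/s × 91.75 s = 116.5 m.
Convert: Hardness H = 1.097 GPa = 1.097e+09 Pa.
Convert: Contact area A = 14.68 mm² = 1.468e-05 m².
Collected in SI base units: W = 154.5 N, H = 1.097e+09 Pa, K = 1.156e-05.
The Archard volume V = K·W·L/H = 1.156e-05 · 154.5 · 116.5 / 1.097e+09 = 1.897e-10 m³.
Mean depth h = V/A = 1.897e-10 / 1.468e-05 = 1.292e-05 m.

value=1.292e-05 m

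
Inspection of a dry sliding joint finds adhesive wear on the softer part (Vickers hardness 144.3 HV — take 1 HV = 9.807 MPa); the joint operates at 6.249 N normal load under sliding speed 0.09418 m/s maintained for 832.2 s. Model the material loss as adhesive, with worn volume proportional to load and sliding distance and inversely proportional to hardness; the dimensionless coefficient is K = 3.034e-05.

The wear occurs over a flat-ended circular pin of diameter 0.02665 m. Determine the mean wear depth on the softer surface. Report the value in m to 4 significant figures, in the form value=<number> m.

Quoted intermediates are rounded; each operation keeps full precision; rounded just once, at four significant figures.
Convert: Total distance L = v·t = 0.09418 m/s × 832.2 s = 78.38 m.
Convert: Hardness H = 144.3 HV × 9.807 MPa/HV = 1415 MPa = 1.415e+09 Pa.
Convert: Contact area A = π·d²/4 = π·(0.02665 m)²/4 = 5.578e-04 m².
SI base units throughout: W = 6.249 N, H = 1.415e+09 Pa, K = 3.034e-05.
Wear volume V = K·W·L/H = 3.034e-05 · 6.249 · 78.38 / 1.415e+09 = 1.050e-11 m³.
Mean wear depth h = V/A = 1.050e-11 / 5.578e-04 = 1.882e-08 m.

value=1.882e-08 m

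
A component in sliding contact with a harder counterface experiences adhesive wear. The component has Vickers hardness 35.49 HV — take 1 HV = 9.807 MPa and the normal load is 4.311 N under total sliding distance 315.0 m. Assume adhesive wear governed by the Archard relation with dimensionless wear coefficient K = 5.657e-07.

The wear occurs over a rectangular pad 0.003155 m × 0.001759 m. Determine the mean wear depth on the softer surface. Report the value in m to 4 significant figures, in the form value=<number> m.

value=3.977e-07 m

The algebra carries exact precision; the intermediates are displayed rounded. Rounded once at the end, at 4 significant figures.
Convert: Hardness H = 35.49 HV × 9.807 MPa/HV = 348.1 MPa = 3.481e+08 Pa.
Convert: Contact area A = 0.003155 m × 0.001759 m = 5.550e-06 m².
Working in SI base units: W = 4.311 N, H = 3.481e+08 Pa, K = 5.657e-07.
Volume removed: V = K·W·L/H = 5.657e-07 · 4.311 · 315.0 / 3.481e+08 = 2.207e-12 m³.
Mean depth h = V/A = 2.207e-12 / 5.550e-06 = 3.977e-07 m.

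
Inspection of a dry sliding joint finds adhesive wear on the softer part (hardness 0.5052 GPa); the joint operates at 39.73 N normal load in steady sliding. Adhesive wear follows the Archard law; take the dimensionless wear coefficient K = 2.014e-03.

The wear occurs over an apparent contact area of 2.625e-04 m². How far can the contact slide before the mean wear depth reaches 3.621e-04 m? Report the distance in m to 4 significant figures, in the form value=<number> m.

value=600.1 m

The computation runs at full float precision. Intermediates appear rounded. Rounded just once to four significant figures.
Convert: Hardness H = 0.5052 GPa = 5.052e+08 Pa.
Expressed in SI base units: W = 39.73 N, H = 5.052e+08 Pa, K = 2.014e-03.
Allowed volume V_lim = h_lim·A = 3.621e-04 · 2.625e-04 = 9.505e-08 m³.
So the life L = V_lim·H/(K·W) = 9.505e-08 · 5.052e+08 / (2.014e-03 · 39.73) = 600.1 m.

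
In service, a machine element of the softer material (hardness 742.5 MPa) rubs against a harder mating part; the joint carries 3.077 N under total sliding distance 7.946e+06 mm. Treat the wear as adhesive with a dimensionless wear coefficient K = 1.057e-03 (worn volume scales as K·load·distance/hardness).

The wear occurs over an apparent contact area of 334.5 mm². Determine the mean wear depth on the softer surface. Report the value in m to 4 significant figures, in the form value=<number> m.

value=1.041e-04 m

Quoted intermediates are rounded; all arithmetic carries exact precision; one last rounding: four significant digits.
Convert: Distance L = 7.946e+06 mm = 7946 m.
Convert: Hardness H = 742.5 MPa = 7.425e+08 Pa.
Convert: Contact area A = 334.5 mm² = 3.345e-04 m².
SI base units throughout: W = 3.077 N, H = 7.425e+08 Pa, K = 1.057e-03.
Apply Archard: V = K·W·L/H = 1.057e-03 · 3.077 · 7946 / 7.425e+08 = 3.481e-08 m³.
Depth h = V/A = 3.481e-08 / 3.345e-04 = 1.041e-04 m.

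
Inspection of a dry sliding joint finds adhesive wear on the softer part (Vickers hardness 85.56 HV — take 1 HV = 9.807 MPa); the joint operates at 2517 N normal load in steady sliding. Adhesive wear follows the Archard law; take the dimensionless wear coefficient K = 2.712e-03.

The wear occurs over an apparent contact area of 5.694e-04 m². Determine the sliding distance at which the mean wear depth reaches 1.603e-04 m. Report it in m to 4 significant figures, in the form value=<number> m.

Shown intermediates are rounded; all arithmetic maintains full float precision; a lone final rounding to 4 significant figures.
Hardness H = 85.56 HV × 9.807 MPa/HV = 839.1 MPa = 8.391e+08 Pa.
As SI base values: W = 2517 N, H = 8.391e+08 Pa, K = 2.712e-03.
Wearable volume V_lim = h_lim·A = 1.603e-04 · 5.694e-04 = 9.127e-08 m³.
Inverting, life L = V_lim·H/(K·W) = 9.127e-08 · 8.391e+08 / (2.712e-03 · 2517) = 11.22 m.

value=11.22 m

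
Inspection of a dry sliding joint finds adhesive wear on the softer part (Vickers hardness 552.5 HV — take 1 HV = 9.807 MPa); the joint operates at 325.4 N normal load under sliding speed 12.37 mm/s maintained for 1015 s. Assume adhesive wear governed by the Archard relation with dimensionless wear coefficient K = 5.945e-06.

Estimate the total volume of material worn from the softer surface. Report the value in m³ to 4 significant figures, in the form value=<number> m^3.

value=4.483e-12 m^3

The computation holds full precision, and the intermediates are printed rounded, and a single final rounding, at four significant figures.
Convert: Sliding speed v = 12.37 mm/s = 0.01237 m/s. Distance covered L = v·t = 0.01237 m/s × 1015 s = 12.56 m.
Convert: Hardness H = 552.5 HV × 9.807 MPa/HV = 5418 MPa = 5.418e+09 Pa.
In SI base units, W = 325.4 N, H = 5.418e+09 Pa, K = 5.945e-06.
Volume removed: V = K·W·L/H = 5.945e-06 · 325.4 · 12.56 / 5.418e+09 = 4.483e-12 m³.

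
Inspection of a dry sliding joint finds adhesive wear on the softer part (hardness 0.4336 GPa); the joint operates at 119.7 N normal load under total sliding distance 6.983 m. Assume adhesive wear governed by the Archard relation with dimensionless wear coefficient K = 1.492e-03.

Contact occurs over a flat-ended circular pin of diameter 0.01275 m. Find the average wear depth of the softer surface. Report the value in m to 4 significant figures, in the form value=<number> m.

Intermediate values are printed rounded, and the algebra runs at full float precision. Rounded just once: 4 significant digits.
Hardness H = 0.4336 GPa = 4.336e+08 Pa.
Contact area A = π·d²/4 = π·(0.01275 m)²/4 = 1.277e-04 m².
Working in SI base units: W = 119.7 N, H = 4.336e+08 Pa, K = 1.492e-03.
Worn volume V = K·W·L/H = 1.492e-03 · 119.7 · 6.983 / 4.336e+08 = 2.876e-09 m³.
Average depth h = V/A = 2.876e-09 / 1.277e-04 = 2.253e-05 m.

value=2.253e-05 m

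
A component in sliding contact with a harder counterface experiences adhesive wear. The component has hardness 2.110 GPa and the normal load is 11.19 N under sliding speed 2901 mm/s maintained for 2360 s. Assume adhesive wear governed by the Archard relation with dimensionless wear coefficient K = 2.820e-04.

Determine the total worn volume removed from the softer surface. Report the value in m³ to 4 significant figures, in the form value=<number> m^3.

Intermediate values are displayed rounded. All arithmetic holds exact precision. Rounded just once: four significant digits.
Sliding speed v = 2901 mm/s = 2.901 m/s. Path length L = v·t = 2.901 m/s × 2360 s = 6846 m.
Hardness H = 2.110 GPa = 2.110e+09 Pa.
Collected in SI base units: W = 11.19 N, H = 2.110e+09 Pa, K = 2.820e-04.
Archard volume V = K·W·L/H = 2.820e-04 · 11.19 · 6846 / 2.110e+09 = 1.024e-08 m³.

value=1.024e-08 m^3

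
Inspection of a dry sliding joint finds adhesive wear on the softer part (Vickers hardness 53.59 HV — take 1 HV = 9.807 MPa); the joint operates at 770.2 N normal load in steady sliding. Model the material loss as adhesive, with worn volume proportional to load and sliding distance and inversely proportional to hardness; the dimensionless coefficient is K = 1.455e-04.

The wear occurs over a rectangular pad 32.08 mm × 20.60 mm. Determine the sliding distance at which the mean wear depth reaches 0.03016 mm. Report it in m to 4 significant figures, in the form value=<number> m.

The intermediates are shown rounded. Every step maintains full precision; one final rounding, at four significant digits.
Convert: Hardness H = 53.59 HV × 9.807 MPa/HV = 525.6 MPa = 5.256e+08 Pa.
Convert: Pad sides 32.08 mm × 20.60 mm = 0.03208 m × 0.02060 m. Contact area A = 0.03208 m × 0.02060 m = 6.608e-04 m².
Convert: Depth limit h_lim = 0.03016 mm = 3.016e-05 m.
SI base units throughout: W = 770.2 N, H = 5.256e+08 Pa, K = 1.455e-04.
Volume at the limit: V_lim = h_lim·A = 3.016e-05 · 6.608e-04 = 1.993e-08 m³.
So the life L = V_lim·H/(K·W) = 1.993e-08 · 5.256e+08 / (1.455e-04 · 770.2) = 93.47 m.

value=93.47 m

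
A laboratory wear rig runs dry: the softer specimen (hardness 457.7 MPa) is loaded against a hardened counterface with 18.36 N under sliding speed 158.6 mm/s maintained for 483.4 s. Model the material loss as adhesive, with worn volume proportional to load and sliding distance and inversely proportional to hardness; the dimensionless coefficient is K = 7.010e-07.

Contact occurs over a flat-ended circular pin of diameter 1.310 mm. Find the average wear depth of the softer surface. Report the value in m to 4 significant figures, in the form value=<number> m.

All working math runs at full float precision. Displayed values are rounded — rounded just once: 4 significant digits.
Sliding speed v = 158.6 mm/s = 0.1586 m/s. Distance covered L = v·t = 0.1586 m/s × 483.4 s = 76.67 m.
Hardness H = 457.7 MPa = 4.577e+08 Pa.
Pin diameter d = 1.310 mm = 0.001310 m. Contact area A = π·d²/4 = π·(0.001310 m)²/4 = 1.348e-06 m².
In SI base units, W = 18.36 N, H = 4.577e+08 Pa, K = 7.010e-07.
Apply Archard: V = K·W·L/H = 7.010e-07 · 18.36 · 76.67 / 4.577e+08 = 2.156e-12 m³.
Mean wear depth h = V/A = 2.156e-12 / 1.348e-06 = 1.600e-06 m.

value=1.600e-06 m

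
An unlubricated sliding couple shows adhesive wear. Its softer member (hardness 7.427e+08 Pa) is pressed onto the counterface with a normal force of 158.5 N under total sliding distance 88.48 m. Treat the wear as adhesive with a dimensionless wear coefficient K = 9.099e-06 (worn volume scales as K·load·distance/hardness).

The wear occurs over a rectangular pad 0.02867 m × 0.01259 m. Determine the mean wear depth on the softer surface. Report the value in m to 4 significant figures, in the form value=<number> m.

The intermediates are printed rounded, and each operation runs at full float precision, and a single final rounding: 4 significant digits.
Contact area A = 0.02867 m × 0.01259 m = 3.610e-04 m².
In SI base units: W = 158.5 N, H = 7.427e+08 Pa, K = 9.099e-06.
Apply Archard: V = K·W·L/H = 9.099e-06 · 158.5 · 88.48 / 7.427e+08 = 1.718e-10 m³.
Mean wear depth h = V/A = 1.718e-10 / 3.610e-04 = 4.760e-07 m.

value=4.760e-07 m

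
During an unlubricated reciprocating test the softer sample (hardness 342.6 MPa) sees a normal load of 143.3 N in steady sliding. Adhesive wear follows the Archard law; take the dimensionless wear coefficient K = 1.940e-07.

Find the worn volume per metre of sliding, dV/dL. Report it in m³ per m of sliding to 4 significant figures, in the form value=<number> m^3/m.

value=8.114e-14 m^3/m

The computation carries full float precision; the intermediates are printed rounded — one final rounding to 4 significant digits.
Convert: Hardness H = 342.6 MPa = 3.426e+08 Pa.
As SI base values: W = 143.3 N, H = 3.426e+08 Pa, K = 1.940e-07.
Volumetric rate dV/dL = K·W/H, so: 1.940e-07 · 143.3 / 3.426e+08 = 8.114e-14 m³/m.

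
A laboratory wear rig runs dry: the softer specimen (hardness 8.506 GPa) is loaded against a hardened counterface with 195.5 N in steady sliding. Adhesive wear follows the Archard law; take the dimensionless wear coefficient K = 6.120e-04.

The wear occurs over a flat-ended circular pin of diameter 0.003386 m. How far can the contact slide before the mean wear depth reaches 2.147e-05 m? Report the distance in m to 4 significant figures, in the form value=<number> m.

Every step carries full float precision — intermediate values are displayed rounded. Rounded just once to 4 significant figures.
Convert: Hardness H = 8.506 GPa = 8.506e+09 Pa.
Convert: Contact area A = π·d²/4 = π·(0.003386 m)²/4 = 9.005e-06 m².
As SI base values: W = 195.5 N, H = 8.506e+09 Pa, K = 6.120e-04.
Volume at the limit: V_lim = h_lim·A = 2.147e-05 · 9.005e-06 = 1.933e-10 m³.
Inverting, life L = V_lim·H/(K·W) = 1.933e-10 · 8.506e+09 / (6.120e-04 · 195.5) = 13.74 m.

value=13.74 m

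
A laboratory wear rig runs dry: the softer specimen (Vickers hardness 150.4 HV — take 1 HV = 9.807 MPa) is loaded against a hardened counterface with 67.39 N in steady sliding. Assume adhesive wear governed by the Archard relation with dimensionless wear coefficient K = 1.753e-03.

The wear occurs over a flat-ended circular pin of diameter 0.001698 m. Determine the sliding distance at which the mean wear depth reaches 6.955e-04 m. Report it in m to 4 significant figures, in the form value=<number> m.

value=19.66 m

The algebra runs at full precision. Displayed values are rounded, and a lone final rounding, at 4 significant figures.
Convert: Hardness H = 150.4 HV × 9.807 MPa/HV = 1475 MPa = 1.475e+09 Pa.
Convert: Contact area A = π·d²/4 = π·(0.001698 m)²/4 = 2.264e-06 m².
Working in SI base units: W = 67.39 N, H = 1.475e+09 Pa, K = 1.753e-03.
Wearable volume V_lim = h_lim·A = 6.955e-04 · 2.264e-06 = 1.575e-09 m³.
Thus life L = V_lim·H/(K·W) = 1.575e-09 · 1.475e+09 / (1.753e-03 · 67.39) = 19.66 m.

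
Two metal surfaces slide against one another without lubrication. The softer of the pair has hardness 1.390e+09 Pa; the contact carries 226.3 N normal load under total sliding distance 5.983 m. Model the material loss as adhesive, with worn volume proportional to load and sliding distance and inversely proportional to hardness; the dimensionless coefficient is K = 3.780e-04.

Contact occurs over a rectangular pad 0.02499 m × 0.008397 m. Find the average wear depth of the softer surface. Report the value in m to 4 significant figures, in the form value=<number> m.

The algebra maintains full float precision, and intermediate values are displayed rounded — a single final rounding: four significant figures.
Convert: Contact area A = 0.02499 m × 0.008397 m = 2.098e-04 m².
As SI base values: W = 226.3 N, H = 1.390e+09 Pa, K = 3.780e-04.
Volume removed: V = K·W·L/H = 3.780e-04 · 226.3 · 5.983 / 1.390e+09 = 3.682e-10 m³.
Mean wear depth h = V/A = 3.682e-10 / 2.098e-04 = 1.755e-06 m.

value=1.755e-06 m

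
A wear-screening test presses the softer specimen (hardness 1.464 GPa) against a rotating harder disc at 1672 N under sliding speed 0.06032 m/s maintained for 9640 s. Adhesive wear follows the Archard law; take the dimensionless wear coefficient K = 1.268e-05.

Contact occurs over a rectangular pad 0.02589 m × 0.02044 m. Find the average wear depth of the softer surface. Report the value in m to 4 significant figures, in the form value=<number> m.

Intermediates appear rounded; every step carries full float precision, and one last rounding to four significant figures.
The distance L = v·t = 0.06032 m/s × 9640 s = 581.5 m.
Hardness H = 1.464 GPa = 1.464e+09 Pa.
Contact area A = 0.02589 m × 0.02044 m = 5.292e-04 m².
In SI base units: W = 1672 N, H = 1.464e+09 Pa, K = 1.268e-05.
Worn volume V = K·W·L/H = 1.268e-05 · 1672 · 581.5 / 1.464e+09 = 8.421e-09 m³.
Average depth h = V/A = 8.421e-09 / 5.292e-04 = 1.591e-05 m.

value=1.591e-05 m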